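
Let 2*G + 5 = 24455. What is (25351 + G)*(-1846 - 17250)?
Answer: -717551296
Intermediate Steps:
G = 12225 (G = -5/2 + (½)*24455 = -5/2 + 24455/2 = 12225)
(25351 + G)*(-1846 - 17250) = (25351 + 12225)*(-1846 - 17250) = 37576*(-19096) = -717551296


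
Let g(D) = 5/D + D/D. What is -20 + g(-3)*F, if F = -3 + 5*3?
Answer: -28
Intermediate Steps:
F = 12 (F = -3 + 15 = 12)
g(D) = 1 + 5/D (g(D) = 5/D + 1 = 1 + 5/D)
-20 + g(-3)*F = -20 + ((5 - 3)/(-3))*12 = -20 - ⅓*2*12 = -20 - ⅔*12 = -20 - 8 = -28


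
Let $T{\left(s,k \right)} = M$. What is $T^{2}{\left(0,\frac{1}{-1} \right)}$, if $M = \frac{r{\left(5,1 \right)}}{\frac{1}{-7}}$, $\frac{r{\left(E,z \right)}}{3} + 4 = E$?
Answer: $441$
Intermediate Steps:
$r{\left(E,z \right)} = -12 + 3 E$
$M = -21$ ($M = \frac{-12 + 3 \cdot 5}{\frac{1}{-7}} = \frac{-12 + 15}{- \frac{1}{7}} = 3 \left(-7\right) = -21$)
$T{\left(s,k \right)} = -21$
$T^{2}{\left(0,\frac{1}{-1} \right)} = \left(-21\right)^{2} = 441$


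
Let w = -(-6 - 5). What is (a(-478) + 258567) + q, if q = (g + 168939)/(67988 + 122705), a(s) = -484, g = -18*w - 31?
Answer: 49214790229/190693 ≈ 2.5808e+5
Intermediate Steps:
w = 11 (w = -1*(-11) = 11)
g = -229 (g = -18*11 - 31 = -198 - 31 = -229)
q = 168710/190693 (q = (-229 + 168939)/(67988 + 122705) = 168710/190693 ≈ 0.88472)
(a(-478) + 258567) + q = (-484 + 258567) + 168710/190693 = 258083 + 168710/190693 = 49214790229/190693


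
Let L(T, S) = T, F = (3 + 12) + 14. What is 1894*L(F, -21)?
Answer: 54926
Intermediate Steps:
F = 29 (F = 15 + 14 = 29)
1894*L(F, -21) = 1894*29 = 54926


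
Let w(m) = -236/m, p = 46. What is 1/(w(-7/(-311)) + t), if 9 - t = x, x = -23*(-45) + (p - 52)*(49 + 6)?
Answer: -7/78268 ≈ -8.9436e-5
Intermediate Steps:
x = 705 (x = -23*(-45) + (46 - 52)*(49 + 6) = 1035 - 6*55 = 1035 - 330 = 705)
t = -696 (t = 9 - 1*705 = 9 - 705 = -696)
1/(w(-7/(-311)) + t) = 1/(-236/((-7/(-311))) - 696) = 1/(-236/((-7*(-1/311))) - 696) = 1/(-236/7/311 - 696) = 1/(-236*311/7 - 696) = 1/(-73396/7 - 696) = 1/(-78268/7) = -7/78268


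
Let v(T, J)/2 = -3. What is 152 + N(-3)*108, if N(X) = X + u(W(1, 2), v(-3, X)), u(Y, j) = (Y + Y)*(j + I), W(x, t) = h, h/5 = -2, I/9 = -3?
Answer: 71108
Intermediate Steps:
I = -27 (I = 9*(-3) = -27)
v(T, J) = -6 (v(T, J) = 2*(-3) = -6)
h = -10 (h = 5*(-2) = -10)
W(x, t) = -10
u(Y, j) = 2*Y*(-27 + j) (u(Y, j) = (Y + Y)*(j - 27) = (2*Y)*(-27 + j) = 2*Y*(-27 + j))
N(X) = 660 + X (N(X) = X + 2*(-10)*(-27 - 6) = X + 2*(-10)*(-33) = X + 660 = 660 + X)
152 + N(-3)*108 = 152 + (660 - 3)*108 = 152 + 657*108 = 152 + 70956 = 71108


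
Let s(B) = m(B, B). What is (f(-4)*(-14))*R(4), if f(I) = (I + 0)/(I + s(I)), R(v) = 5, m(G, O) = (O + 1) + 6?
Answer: -280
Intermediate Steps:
m(G, O) = 7 + O (m(G, O) = (1 + O) + 6 = 7 + O)
s(B) = 7 + B
f(I) = I/(7 + 2*I) (f(I) = (I + 0)/(I + (7 + I)) = I/(7 + 2*I))
(f(-4)*(-14))*R(4) = (-4/(7 + 2*(-4))*(-14))*5 = (-4/(7 - 8)*(-14))*5 = (-4/(-1)*(-14))*5 = (-4*(-1)*(-14))*5 = (4*(-14))*5 = -56*5 = -280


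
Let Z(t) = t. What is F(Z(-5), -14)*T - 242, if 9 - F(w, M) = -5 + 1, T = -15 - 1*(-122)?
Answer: 1149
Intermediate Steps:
T = 107 (T = -15 + 122 = 107)
F(w, M) = 13 (F(w, M) = 9 - (-5 + 1) = 9 - 1*(-4) = 9 + 4 = 13)
F(Z(-5), -14)*T - 242 = 13*107 - 242 = 1391 - 242 = 1149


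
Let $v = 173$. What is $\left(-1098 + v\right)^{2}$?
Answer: $855625$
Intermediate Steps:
$\left(-1098 + v\right)^{2} = \left(-1098 + 173\right)^{2} = \left(-925\right)^{2} = 855625$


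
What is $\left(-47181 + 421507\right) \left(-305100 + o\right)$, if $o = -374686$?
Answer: $-254461574236$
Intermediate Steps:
$\left(-47181 + 421507\right) \left(-305100 + o\right) = \left(-47181 + 421507\right) \left(-305100 - 374686\right) = 374326 \left(-679786\right) = -254461574236$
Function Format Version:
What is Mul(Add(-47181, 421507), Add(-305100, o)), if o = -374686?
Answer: -254461574236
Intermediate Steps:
Mul(Add(-47181, 421507), Add(-305100, o)) = Mul(Add(-47181, 421507), Add(-305100, -374686)) = Mul(374326, -679786) = -254461574236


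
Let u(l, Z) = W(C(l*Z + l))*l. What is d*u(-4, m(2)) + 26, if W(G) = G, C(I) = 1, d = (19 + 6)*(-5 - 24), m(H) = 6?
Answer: 2926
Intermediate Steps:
d = -725 (d = 25*(-29) = -725)
u(l, Z) = l (u(l, Z) = 1*l = l)
d*u(-4, m(2)) + 26 = -725*(-4) + 26 = 2900 + 26 = 2926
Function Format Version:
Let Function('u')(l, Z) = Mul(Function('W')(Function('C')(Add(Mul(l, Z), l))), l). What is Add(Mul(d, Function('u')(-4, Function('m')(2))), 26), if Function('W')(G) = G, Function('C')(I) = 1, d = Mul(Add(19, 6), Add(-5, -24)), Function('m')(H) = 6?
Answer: 2926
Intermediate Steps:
d = -725 (d = Mul(25, -29) = -725)
Function('u')(l, Z) = l (Function('u')(l, Z) = Mul(1, l) = l)
Add(Mul(d, Function('u')(-4, Function('m')(2))), 26) = Add(Mul(-725, -4), 26) = Add(2900, 26) = 2926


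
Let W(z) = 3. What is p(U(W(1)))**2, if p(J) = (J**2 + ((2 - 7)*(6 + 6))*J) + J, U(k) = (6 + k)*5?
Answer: 396900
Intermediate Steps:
U(k) = 30 + 5*k
p(J) = J**2 - 59*J (p(J) = (J**2 + (-5*12)*J) + J = (J**2 - 60*J) + J = J**2 - 59*J)
p(U(W(1)))**2 = ((30 + 5*3)*(-59 + (30 + 5*3)))**2 = ((30 + 15)*(-59 + (30 + 15)))**2 = (45*(-59 + 45))**2 = (45*(-14))**2 = (-630)**2 = 396900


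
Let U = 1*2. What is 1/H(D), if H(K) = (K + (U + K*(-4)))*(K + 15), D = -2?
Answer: 1/104 ≈ 0.0096154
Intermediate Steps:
U = 2
H(K) = (2 - 3*K)*(15 + K) (H(K) = (K + (2 + K*(-4)))*(K + 15) = (K + (2 - 4*K))*(15 + K) = (2 - 3*K)*(15 + K))
1/H(D) = 1/(30 - 43*(-2) - 3*(-2)**2) = 1/(30 + 86 - 3*4) = 1/(30 + 86 - 12) = 1/104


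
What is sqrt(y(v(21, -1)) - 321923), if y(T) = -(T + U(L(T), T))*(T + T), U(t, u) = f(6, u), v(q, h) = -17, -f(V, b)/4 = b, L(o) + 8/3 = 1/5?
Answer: I*sqrt(320189) ≈ 565.85*I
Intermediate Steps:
L(o) = -37/15 (L(o) = -8/3 + 1/5 = -37/15)
f(V, b) = -4*b
U(t, u) = -4*u
y(T) = 6*T**2 (y(T) = -(T - 4*T)*(T + T) = -(-3*T)*2*T = -(-6)*T**2 = 6*T**2)
sqrt(y(v(21, -1)) - 321923) = sqrt(6*(-17)**2 - 321923) = sqrt(6*289 - 321923) = sqrt(1734 - 321923) = sqrt(-320189) = I*sqrt(320189)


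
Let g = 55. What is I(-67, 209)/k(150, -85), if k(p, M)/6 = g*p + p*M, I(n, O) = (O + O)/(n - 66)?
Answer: 11/94500 ≈ 0.00011640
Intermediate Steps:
I(n, O) = 2*O/(-66 + n) (I(n, O) = (2*O)/(-66 + n) = 2*O/(-66 + n))
k(p, M) = 330*p + 6*M*p (k(p, M) = 6*(55*p + p*M) = 6*(55*p + M*p) = 330*p + 6*M*p)
I(-67, 209)/k(150, -85) = (2*209/(-66 - 67))/((6*150*(55 - 85))) = (2*209/(-133))/((6*150*(-30))) = (2*209*(-1/133))/(-27000) = -22/7*(-1/27000) = 11/94500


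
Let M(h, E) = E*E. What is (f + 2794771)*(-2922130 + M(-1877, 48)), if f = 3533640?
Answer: -18477858976486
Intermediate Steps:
M(h, E) = E²
(f + 2794771)*(-2922130 + M(-1877, 48)) = (3533640 + 2794771)*(-2922130 + 48²) = 6328411*(-2922130 + 2304) = 6328411*(-2919826) = -18477858976486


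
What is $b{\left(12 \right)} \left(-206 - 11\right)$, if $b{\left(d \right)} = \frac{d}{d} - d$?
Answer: $2387$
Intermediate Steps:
$b{\left(d \right)} = 1 - d$
$b{\left(12 \right)} \left(-206 - 11\right) = \left(1 - 12\right) \left(-206 - 11\right) = \left(1 - 12\right) \left(-206 + \left(-11 + 0\right)\right) = - 11 \left(-206 - 11\right) = \left(-11\right) \left(-217\right) = 2387$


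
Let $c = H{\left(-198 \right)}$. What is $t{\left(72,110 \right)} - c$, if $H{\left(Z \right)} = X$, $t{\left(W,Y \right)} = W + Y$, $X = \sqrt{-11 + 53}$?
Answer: $182 - \sqrt{42} \approx 175.52$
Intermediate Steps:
$X = \sqrt{42} \approx 6.4807$
$H{\left(Z \right)} = \sqrt{42}$
$c = \sqrt{42} \approx 6.4807$
$t{\left(72,110 \right)} - c = \left(72 + 110\right) - \sqrt{42} = 182 - \sqrt{42}$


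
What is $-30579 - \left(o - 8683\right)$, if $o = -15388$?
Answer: $-6508$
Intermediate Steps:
$-30579 - \left(o - 8683\right) = -30579 - \left(-15388 - 8683\right) = -30579 - -24071 = -30579 + 24071 = -6508$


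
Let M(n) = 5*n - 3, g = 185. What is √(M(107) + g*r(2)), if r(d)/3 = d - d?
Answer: 2*√133 ≈ 23.065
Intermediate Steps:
M(n) = -3 + 5*n
r(d) = 0 (r(d) = 3*(d - d) = 3*0 = 0)
√(M(107) + g*r(2)) = √((-3 + 5*107) + 185*0) = √((-3 + 535) + 0) = √(532 + 0) = √532 = 2*√133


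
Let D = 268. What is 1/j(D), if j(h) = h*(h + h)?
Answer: 1/143648 ≈ 6.9615e-6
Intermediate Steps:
j(h) = 2*h**2 (j(h) = h*(2*h) = 2*h**2)
1/j(D) = 1/(2*268**2) = 1/(2*71824) = 1/143648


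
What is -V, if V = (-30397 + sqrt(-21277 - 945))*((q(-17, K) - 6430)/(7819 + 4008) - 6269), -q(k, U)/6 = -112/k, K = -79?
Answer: -38316903484641/201059 + 1260548853*I*sqrt(22222)/201059 ≈ -1.9058e+8 + 9.346e+5*I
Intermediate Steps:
q(k, U) = 672/k (q(k, U) = -(-672)/k = 672/k)
V = 38316903484641/201059 - 1260548853*I*sqrt(22222)/201059 (V = (-30397 + sqrt(-21277 - 945))*((672/(-17) - 6430)/(7819 + 4008) - 6269) = (-30397 + sqrt(-22222))*((672*(-1/17) - 6430)/11827 - 6269) = (-30397 + I*sqrt(22222))*((-672/17 - 6430)*(1/11827) - 6269) = (-30397 + I*sqrt(22222))*(-109982/17*1/11827 - 6269) = (-30397 + I*sqrt(22222))*(-109982/201059 - 6269) = (-30397 + I*sqrt(22222))*(-1260548853/201059) = 38316903484641/201059 - 1260548853*I*sqrt(22222)/201059 ≈ 1.9058e+8 - 9.346e+5*I)
-V = -(38316903484641/201059 - 1260548853*I*sqrt(22222)/201059) = -38316903484641/201059 + 1260548853*I*sqrt(22222)/201059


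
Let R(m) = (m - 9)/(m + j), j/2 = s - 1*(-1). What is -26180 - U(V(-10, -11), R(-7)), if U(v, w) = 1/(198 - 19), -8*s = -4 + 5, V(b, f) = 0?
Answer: -4686221/179 ≈ -26180.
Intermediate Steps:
s = -⅛ (s = -(-4 + 5)/8 = -⅛*1 = -⅛ ≈ -0.12500)
j = 7/4 (j = 2*(-⅛ - 1*(-1)) = 2*(-⅛ + 1) = 2*(7/8) = 7/4 ≈ 1.7500)
R(m) = (-9 + m)/(7/4 + m) (R(m) = (m - 9)/(m + 7/4) = (-9 + m)/(7/4 + m))
U(v, w) = 1/179
-26180 - U(V(-10, -11), R(-7)) = -26180 - 1*1/179 = -26180 - 1/179 = -4686221/179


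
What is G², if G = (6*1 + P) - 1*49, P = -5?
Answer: 2304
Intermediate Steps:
G = -48 (G = (6*1 - 5) - 1*49 = (6 - 5) - 49 = 1 - 49 = -48)
G² = (-48)² = 2304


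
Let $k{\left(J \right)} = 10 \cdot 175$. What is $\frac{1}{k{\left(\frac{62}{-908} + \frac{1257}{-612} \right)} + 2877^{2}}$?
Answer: $\frac{1}{8278879} \approx 1.2079 \cdot 10^{-7}$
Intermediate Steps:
$k{\left(J \right)} = 1750$
$\frac{1}{k{\left(\frac{62}{-908} + \frac{1257}{-612} \right)} + 2877^{2}} = \frac{1}{1750 + 2877^{2}} = \frac{1}{1750 + 8277129} = \frac{1}{8278879}$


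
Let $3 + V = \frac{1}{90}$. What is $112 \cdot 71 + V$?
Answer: $\frac{715411}{90} \approx 7949.0$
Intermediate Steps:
$V = - \frac{269}{90}$ ($V = -3 + \frac{1}{90} = - \frac{269}{90} \approx -2.9889$)
$112 \cdot 71 + V = 112 \cdot 71 - \frac{269}{90} = 7952 - \frac{269}{90} = \frac{715411}{90}$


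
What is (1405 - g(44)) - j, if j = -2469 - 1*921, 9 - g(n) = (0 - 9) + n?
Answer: 4821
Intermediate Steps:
g(n) = 18 - n (g(n) = 9 - ((0 - 9) + n) = 9 - (-9 + n) = 9 + (9 - n) = 18 - n)
j = -3390 (j = -2469 - 921 = -3390)
(1405 - g(44)) - j = (1405 - (18 - 1*44)) - 1*(-3390) = (1405 - (18 - 44)) + 3390 = (1405 - 1*(-26)) + 3390 = (1405 + 26) + 3390 = 1431 + 3390 = 4821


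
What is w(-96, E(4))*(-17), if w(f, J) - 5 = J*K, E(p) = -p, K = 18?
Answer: 1139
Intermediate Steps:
w(f, J) = 5 + 18*J (w(f, J) = 5 + J*18 = 5 + 18*J)
w(-96, E(4))*(-17) = (5 + 18*(-1*4))*(-17) = (5 + 18*(-4))*(-17) = (5 - 72)*(-17) = -67*(-17) = 1139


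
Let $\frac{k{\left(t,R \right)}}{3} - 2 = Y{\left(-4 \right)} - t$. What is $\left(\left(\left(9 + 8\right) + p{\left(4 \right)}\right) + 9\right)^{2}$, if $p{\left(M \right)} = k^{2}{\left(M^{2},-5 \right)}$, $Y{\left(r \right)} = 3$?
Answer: $1243225$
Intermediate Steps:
$k{\left(t,R \right)} = 15 - 3 t$ ($k{\left(t,R \right)} = 6 + 3 \left(3 - t\right) = 6 - \left(-9 + 3 t\right) = 15 - 3 t$)
$p{\left(M \right)} = \left(15 - 3 M^{2}\right)^{2}$
$\left(\left(\left(9 + 8\right) + p{\left(4 \right)}\right) + 9\right)^{2} = \left(\left(\left(9 + 8\right) + 9 \left(-5 + 4^{2}\right)^{2}\right) + 9\right)^{2} = \left(\left(17 + 9 \left(-5 + 16\right)^{2}\right) + 9\right)^{2} = \left(\left(17 + 9 \cdot 11^{2}\right) + 9\right)^{2} = \left(\left(17 + 9 \cdot 121\right) + 9\right)^{2} = \left(\left(17 + 1089\right) + 9\right)^{2} = \left(1106 + 9\right)^{2} = 1115^{2} = 1243225$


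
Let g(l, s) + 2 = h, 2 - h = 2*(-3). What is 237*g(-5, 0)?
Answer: 1422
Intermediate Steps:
h = 8 (h = 2 - 2*(-3) = 2 - 1*(-6) = 2 + 6 = 8)
g(l, s) = 6 (g(l, s) = -2 + 8 = 6)
237*g(-5, 0) = 237*6 = 1422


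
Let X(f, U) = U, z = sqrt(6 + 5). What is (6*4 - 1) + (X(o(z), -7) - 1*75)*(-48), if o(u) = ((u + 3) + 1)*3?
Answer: 3959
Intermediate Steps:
z = sqrt(11) ≈ 3.3166
o(u) = 12 + 3*u (o(u) = ((3 + u) + 1)*3 = (4 + u)*3 = 12 + 3*u)
(6*4 - 1) + (X(o(z), -7) - 1*75)*(-48) = (6*4 - 1) + (-7 - 1*75)*(-48) = (24 - 1) + (-7 - 75)*(-48) = 23 - 82*(-48) = 23 + 3936 = 3959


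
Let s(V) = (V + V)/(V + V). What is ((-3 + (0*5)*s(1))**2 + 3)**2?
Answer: 144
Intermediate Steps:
s(V) = 1 (s(V) = (2*V)/((2*V)) = (2*V)*(1/(2*V)) = 1)
((-3 + (0*5)*s(1))**2 + 3)**2 = ((-3 + (0*5)*1)**2 + 3)**2 = ((-3 + 0*1)**2 + 3)**2 = ((-3 + 0)**2 + 3)**2 = ((-3)**2 + 3)**2 = (9 + 3)**2 = 12**2 = 144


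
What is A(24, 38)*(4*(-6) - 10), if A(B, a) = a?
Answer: -1292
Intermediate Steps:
A(24, 38)*(4*(-6) - 10) = 38*(4*(-6) - 10) = 38*(-24 - 10) = 38*(-34) = -1292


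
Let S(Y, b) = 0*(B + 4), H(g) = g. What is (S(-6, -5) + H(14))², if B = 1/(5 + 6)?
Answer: 196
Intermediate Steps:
B = 1/11 ≈ 0.090909
S(Y, b) = 0 (S(Y, b) = 0*(1/11 + 4) = 0*(45/11) = 0)
(S(-6, -5) + H(14))² = (0 + 14)² = 14² = 196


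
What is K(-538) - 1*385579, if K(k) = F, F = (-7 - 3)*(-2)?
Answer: -385559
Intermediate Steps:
F = 20 (F = -10*(-2) = 20)
K(k) = 20
K(-538) - 1*385579 = 20 - 1*385579 = 20 - 385579 = -385559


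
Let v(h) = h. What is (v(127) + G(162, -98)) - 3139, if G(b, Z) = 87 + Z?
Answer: -3023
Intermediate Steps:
(v(127) + G(162, -98)) - 3139 = (127 + (87 - 98)) - 3139 = (127 - 11) - 3139 = 116 - 3139 = -3023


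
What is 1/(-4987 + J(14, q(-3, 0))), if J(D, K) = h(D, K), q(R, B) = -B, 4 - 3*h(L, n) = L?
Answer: -3/14971 ≈ -0.00020039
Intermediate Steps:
h(L, n) = 4/3 - L/3
J(D, K) = 4/3 - D/3
1/(-4987 + J(14, q(-3, 0))) = 1/(-4987 + (4/3 - ⅓*14)) = 1/(-4987 + (4/3 - 14/3)) = 1/(-4987 - 10/3) = 1/(-14971/3) = -3/14971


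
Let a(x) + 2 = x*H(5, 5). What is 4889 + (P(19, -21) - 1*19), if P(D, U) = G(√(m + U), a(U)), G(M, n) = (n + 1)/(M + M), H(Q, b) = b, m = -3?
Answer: 4870 + 53*I*√6/12 ≈ 4870.0 + 10.819*I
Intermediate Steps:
a(x) = -2 + 5*x (a(x) = -2 + x*5 = -2 + 5*x)
G(M, n) = (1 + n)/(2*M) (G(M, n) = (1 + n)/((2*M)) = (1 + n)*(1/(2*M)) = (1 + n)/(2*M))
P(D, U) = (-1 + 5*U)/(2*√(-3 + U)) (P(D, U) = (1 + (-2 + 5*U))/(2*(√(-3 + U))) = (-1 + 5*U)/(2*√(-3 + U)))
4889 + (P(19, -21) - 1*19) = 4889 + ((-1 + 5*(-21))/(2*√(-3 - 21)) - 1*19) = 4889 + ((-1 - 105)/(2*√(-24)) - 19) = 4889 + ((½)*(-I*√6/12)*(-106) - 19) = 4889 + (53*I*√6/12 - 19) = 4889 + (-19 + 53*I*√6/12) = 4870 + 53*I*√6/12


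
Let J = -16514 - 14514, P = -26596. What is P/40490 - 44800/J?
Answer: 123591414/157040465 ≈ 0.78700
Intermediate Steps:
J = -31028
P/40490 - 44800/J = -26596/40490 - 44800/(-31028) = -26596*1/40490 - 44800*(-1/31028) = -13298/20245 + 11200/7757 = 123591414/157040465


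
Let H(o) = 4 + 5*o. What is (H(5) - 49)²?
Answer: 400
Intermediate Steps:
(H(5) - 49)² = ((4 + 5*5) - 49)² = ((4 + 25) - 49)² = (29 - 49)² = (-20)² = 400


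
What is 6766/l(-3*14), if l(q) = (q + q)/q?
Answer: 3383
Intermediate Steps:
l(q) = 2 (l(q) = (2*q)/q = 2)
6766/l(-3*14) = 6766/2 = 6766*(½) = 3383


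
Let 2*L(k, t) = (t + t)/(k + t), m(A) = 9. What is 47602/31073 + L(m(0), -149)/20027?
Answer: 19067166491/12445979420 ≈ 1.5320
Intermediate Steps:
L(k, t) = t/(k + t) (L(k, t) = ((t + t)/(k + t))/2 = ((2*t)/(k + t))/2 = (2*t/(k + t))/2 = t/(k + t))
47602/31073 + L(m(0), -149)/20027 = 47602/31073 - 149/(9 - 149)/20027 = 47602*(1/31073) - 149/(-140)*(1/20027) = 47602/31073 - 149*(-1/140)*(1/20027) = 47602/31073 + (149/140)*(1/20027) = 47602/31073 + 149/2803780 = 19067166491/12445979420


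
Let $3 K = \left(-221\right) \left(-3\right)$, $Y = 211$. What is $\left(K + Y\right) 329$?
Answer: $142128$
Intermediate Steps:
$K = 221$ ($K = \frac{\left(-221\right) \left(-3\right)}{3} = \frac{1}{3} \cdot 663 = 221$)
$\left(K + Y\right) 329 = \left(221 + 211\right) 329 = 432 \cdot 329 = 142128$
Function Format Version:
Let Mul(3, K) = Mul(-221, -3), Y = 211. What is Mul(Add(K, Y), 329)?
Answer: 142128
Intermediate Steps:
K = 221 (K = Mul(Rational(1, 3), Mul(-221, -3)) = Mul(Rational(1, 3), 663) = 221)
Mul(Add(K, Y), 329) = Mul(Add(221, 211), 329) = Mul(432, 329) = 142128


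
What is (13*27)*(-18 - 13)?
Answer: -10881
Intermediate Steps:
(13*27)*(-18 - 13) = 351*(-31) = -10881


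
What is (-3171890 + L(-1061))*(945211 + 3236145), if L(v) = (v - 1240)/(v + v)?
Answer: -14071827350443162/1061 ≈ -1.3263e+13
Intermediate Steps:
L(v) = (-1240 + v)/(2*v) (L(v) = (-1240 + v)/((2*v)) = (-1240 + v)*(1/(2*v)) = (-1240 + v)/(2*v))
(-3171890 + L(-1061))*(945211 + 3236145) = (-3171890 + (1/2)*(-1240 - 1061)/(-1061))*(945211 + 3236145) = (-3171890 + (1/2)*(-1/1061)*(-2301))*4181356 = (-3171890 + 2301/2122)*4181356 = -6730748279/2122*4181356 = -14071827350443162/1061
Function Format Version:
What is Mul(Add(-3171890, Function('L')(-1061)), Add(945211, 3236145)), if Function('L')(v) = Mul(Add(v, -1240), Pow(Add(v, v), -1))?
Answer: Rational(-14071827350443162, 1061) ≈ -1.3263e+13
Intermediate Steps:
Function('L')(v) = Mul(Rational(1, 2), Pow(v, -1), Add(-1240, v)) (Function('L')(v) = Mul(Add(-1240, v), Pow(Mul(2, v), -1)) = Mul(Add(-1240, v), Mul(Rational(1, 2), Pow(v, -1))) = Mul(Rational(1, 2), Pow(v, -1), Add(-1240, v)))
Mul(Add(-3171890, Function('L')(-1061)), Add(945211, 3236145)) = Mul(Add(-3171890, Mul(Rational(1, 2), Pow(-1061, -1), Add(-1240, -1061))), Add(945211, 3236145)) = Mul(Add(-3171890, Mul(Rational(1, 2), Rational(-1, 1061), -2301)), 4181356) = Mul(Add(-3171890, Rational(2301, 2122)), 4181356) = Mul(Rational(-6730748279, 2122), 4181356) = Rational(-14071827350443162, 1061)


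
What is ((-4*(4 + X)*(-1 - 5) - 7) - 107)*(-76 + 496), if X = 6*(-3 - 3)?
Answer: -370440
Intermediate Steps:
X = -36 (X = 6*(-6) = -36)
((-4*(4 + X)*(-1 - 5) - 7) - 107)*(-76 + 496) = ((-4*(4 - 36)*(-1 - 5) - 7) - 107)*(-76 + 496) = ((-(-128)*(-6) - 7) - 107)*420 = ((-4*192 - 7) - 107)*420 = ((-768 - 7) - 107)*420 = (-775 - 107)*420 = -882*420 = -370440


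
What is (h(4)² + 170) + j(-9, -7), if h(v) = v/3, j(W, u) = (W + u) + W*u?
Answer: 1969/9 ≈ 218.78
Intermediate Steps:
j(W, u) = W + u + W*u
h(v) = v/3 (h(v) = v*(⅓) = v/3)
(h(4)² + 170) + j(-9, -7) = (((⅓)*4)² + 170) + (-9 - 7 - 9*(-7)) = ((4/3)² + 170) + (-9 - 7 + 63) = (16/9 + 170) + 47 = 1546/9 + 47 = 1969/9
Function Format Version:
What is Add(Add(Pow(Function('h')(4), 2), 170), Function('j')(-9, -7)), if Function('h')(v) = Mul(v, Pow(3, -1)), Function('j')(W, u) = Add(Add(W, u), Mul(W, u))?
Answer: Rational(1969, 9) ≈ 218.78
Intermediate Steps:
Function('j')(W, u) = Add(W, u, Mul(W, u))
Function('h')(v) = Mul(Rational(1, 3), v) (Function('h')(v) = Mul(v, Rational(1, 3)) = Mul(Rational(1, 3), v))
Add(Add(Pow(Function('h')(4), 2), 170), Function('j')(-9, -7)) = Add(Add(Pow(Mul(Rational(1, 3), 4), 2), 170), Add(-9, -7, Mul(-9, -7))) = Add(Add(Pow(Rational(4, 3), 2), 170), Add(-9, -7, 63)) = Add(Add(Rational(16, 9), 170), 47) = Add(Rational(1546, 9), 47) = Rational(1969, 9)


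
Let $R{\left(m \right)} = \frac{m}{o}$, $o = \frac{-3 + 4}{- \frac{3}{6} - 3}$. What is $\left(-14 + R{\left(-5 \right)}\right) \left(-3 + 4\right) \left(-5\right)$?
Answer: $- \frac{35}{2} \approx -17.5$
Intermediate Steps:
$o = - \frac{2}{7}$ ($o = 1 \frac{1}{\left(-3\right) \frac{1}{6} - 3} = 1 \frac{1}{- \frac{1}{2} - 3} = 1 \frac{1}{- \frac{7}{2}} = 1 \left(- \frac{2}{7}\right) = - \frac{2}{7} \approx -0.28571$)
$R{\left(m \right)} = - \frac{7 m}{2}$ ($R{\left(m \right)} = \frac{m}{- \frac{2}{7}} = m \left(- \frac{7}{2}\right) = - \frac{7 m}{2}$)
$\left(-14 + R{\left(-5 \right)}\right) \left(-3 + 4\right) \left(-5\right) = \left(-14 - - \frac{35}{2}\right) \left(-3 + 4\right) \left(-5\right) = \left(-14 + \frac{35}{2}\right) 1 \left(-5\right) = \frac{7}{2} \left(-5\right) = - \frac{35}{2}$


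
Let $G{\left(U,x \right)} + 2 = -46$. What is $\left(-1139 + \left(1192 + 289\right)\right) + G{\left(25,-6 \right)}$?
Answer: $294$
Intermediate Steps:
$G{\left(U,x \right)} = -48$ ($G{\left(U,x \right)} = -2 - 46 = -48$)
$\left(-1139 + \left(1192 + 289\right)\right) + G{\left(25,-6 \right)} = \left(-1139 + \left(1192 + 289\right)\right) - 48 = \left(-1139 + 1481\right) - 48 = 342 - 48 = 294$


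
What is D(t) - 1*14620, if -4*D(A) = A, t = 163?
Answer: -58643/4 ≈ -14661.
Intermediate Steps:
D(A) = -A/4
D(t) - 1*14620 = -1/4*163 - 1*14620 = -163/4 - 14620 = -58643/4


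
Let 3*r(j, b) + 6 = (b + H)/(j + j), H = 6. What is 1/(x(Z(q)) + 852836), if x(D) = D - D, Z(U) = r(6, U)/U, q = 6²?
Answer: 1/852836 ≈ 1.1726e-6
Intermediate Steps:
r(j, b) = -2 + (6 + b)/(6*j) (r(j, b) = -2 + ((b + 6)/(j + j))/3 = -2 + ((6 + b)/((2*j)))/3 = -2 + ((6 + b)*(1/(2*j)))/3 = -2 + ((6 + b)/(2*j))/3 = -2 + (6 + b)/(6*j))
q = 36
Z(U) = (-11/6 + U/36)/U (Z(U) = ((⅙)*(6 + U - 12*6)/6)/U = ((⅙)*(⅙)*(6 + U - 72))/U = ((⅙)*(⅙)*(-66 + U))/U = (-11/6 + U/36)/U)
x(D) = 0
1/(x(Z(q)) + 852836) = 1/(0 + 852836) = 1/852836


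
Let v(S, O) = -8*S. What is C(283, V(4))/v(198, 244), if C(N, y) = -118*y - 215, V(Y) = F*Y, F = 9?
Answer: 4463/1584 ≈ 2.8176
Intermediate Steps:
V(Y) = 9*Y
C(N, y) = -215 - 118*y
C(283, V(4))/v(198, 244) = (-215 - 1062*4)/((-8*198)) = (-215 - 118*36)/(-1584) = (-215 - 4248)*(-1/1584) = -4463*(-1/1584) = 4463/1584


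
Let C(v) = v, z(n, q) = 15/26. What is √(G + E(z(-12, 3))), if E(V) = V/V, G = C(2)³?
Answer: 3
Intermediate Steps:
z(n, q) = 15/26 (z(n, q) = 15*(1/26) = 15/26)
G = 8 (G = 2³ = 8)
E(V) = 1
√(G + E(z(-12, 3))) = √(8 + 1) = √9 = 3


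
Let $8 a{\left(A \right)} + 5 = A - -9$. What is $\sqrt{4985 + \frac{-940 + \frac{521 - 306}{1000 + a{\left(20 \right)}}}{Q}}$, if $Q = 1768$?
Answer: $\frac{\sqrt{13558991998890}}{52156} \approx 70.601$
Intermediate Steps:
$a{\left(A \right)} = \frac{1}{2} + \frac{A}{8}$ ($a{\left(A \right)} = - \frac{5}{8} + \frac{A - -9}{8} = - \frac{5}{8} + \frac{A + 9}{8} = - \frac{5}{8} + \frac{9 + A}{8} = - \frac{5}{8} + \left(\frac{9}{8} + \frac{A}{8}\right) = \frac{1}{2} + \frac{A}{8}$)
$\sqrt{4985 + \frac{-940 + \frac{521 - 306}{1000 + a{\left(20 \right)}}}{Q}} = \sqrt{4985 + \frac{-940 + \frac{521 - 306}{1000 + \left(\frac{1}{2} + \frac{1}{8} \cdot 20\right)}}{1768}} = \sqrt{4985 + \left(-940 + \frac{215}{1000 + \left(\frac{1}{2} + \frac{5}{2}\right)}\right) \frac{1}{1768}} = \sqrt{4985 + \left(-940 + \frac{215}{1000 + 3}\right) \frac{1}{1768}} = \sqrt{4985 + \left(-940 + \frac{215}{1003}\right) \frac{1}{1768}} = \sqrt{4985 - \frac{942605}{1773304}} = \sqrt{\frac{8838977835}{1773304}} = \frac{\sqrt{13558991998890}}{52156}$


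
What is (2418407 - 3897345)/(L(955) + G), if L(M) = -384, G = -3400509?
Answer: 1478938/3400893 ≈ 0.43487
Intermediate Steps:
(2418407 - 3897345)/(L(955) + G) = (2418407 - 3897345)/(-384 - 3400509) = -1478938/(-3400893) = -1478938*(-1/3400893) = 1478938/3400893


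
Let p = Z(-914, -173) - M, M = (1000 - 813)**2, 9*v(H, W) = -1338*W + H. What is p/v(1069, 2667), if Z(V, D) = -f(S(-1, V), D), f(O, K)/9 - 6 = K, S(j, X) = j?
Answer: 10386/123013 ≈ 0.084430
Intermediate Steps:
f(O, K) = 54 + 9*K
Z(V, D) = -54 - 9*D (Z(V, D) = -(54 + 9*D) = -54 - 9*D)
v(H, W) = -446*W/3 + H/9 (v(H, W) = (-1338*W + H)/9 = (H - 1338*W)/9 = -446*W/3 + H/9)
M = 34969 (M = 187**2 = 34969)
p = -33466 (p = (-54 - 9*(-173)) - 1*34969 = (-54 + 1557) - 34969 = 1503 - 34969 = -33466)
p/v(1069, 2667) = -33466/(-446/3*2667 + (1/9)*1069) = -33466/(-396494 + 1069/9) = -33466/(-3567377/9) = -33466*(-9/3567377) = 10386/123013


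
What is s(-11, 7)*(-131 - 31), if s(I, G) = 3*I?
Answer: 5346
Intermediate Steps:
s(-11, 7)*(-131 - 31) = (3*(-11))*(-131 - 31) = -33*(-162) = 5346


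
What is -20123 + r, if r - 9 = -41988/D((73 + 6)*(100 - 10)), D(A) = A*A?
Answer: -84733748449/4212675 ≈ -20114.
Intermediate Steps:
D(A) = A²
r = 37910576/4212675 (r = 9 - 41988*1/((73 + 6)²*(100 - 10)²) = 9 - 41988/((79*90)²) = 9 - 41988/(7110²) = 9 - 41988/50552100 = 9 - 41988*1/50552100 = 9 - 3499/4212675 = 37910576/4212675 ≈ 8.9992)
-20123 + r = -20123 + 37910576/4212675 = -84733748449/4212675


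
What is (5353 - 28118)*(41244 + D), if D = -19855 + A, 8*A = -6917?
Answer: -3737899175/8 ≈ -4.6724e+8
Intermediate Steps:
A = -6917/8 (A = (⅛)*(-6917) = -6917/8 ≈ -864.63)
D = -165757/8 (D = -19855 - 6917/8 = -165757/8 ≈ -20720.)
(5353 - 28118)*(41244 + D) = (5353 - 28118)*(41244 - 165757/8) = -22765*164195/8 = -3737899175/8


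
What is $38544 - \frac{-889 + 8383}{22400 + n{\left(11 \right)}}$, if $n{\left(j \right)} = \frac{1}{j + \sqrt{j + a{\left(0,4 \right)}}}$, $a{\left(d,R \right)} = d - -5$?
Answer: $\frac{12950710134}{336001} \approx 38544.0$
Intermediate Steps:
$a{\left(d,R \right)} = 5 + d$ ($a{\left(d,R \right)} = d + 5 = 5 + d$)
$n{\left(j \right)} = \frac{1}{j + \sqrt{5 + j}}$ ($n{\left(j \right)} = \frac{1}{j + \sqrt{j + \left(5 + 0\right)}} = \frac{1}{j + \sqrt{j + 5}} = \frac{1}{j + \sqrt{5 + j}}$)
$38544 - \frac{-889 + 8383}{22400 + n{\left(11 \right)}} = 38544 - \frac{-889 + 8383}{22400 + \frac{1}{11 + \sqrt{5 + 11}}} = 38544 - \frac{7494}{22400 + \frac{1}{11 + \sqrt{16}}} = 38544 - \frac{7494}{22400 + \frac{1}{11 + 4}} = 38544 - \frac{7494}{22400 + \frac{1}{15}} = 38544 - \frac{7494}{\frac{336001}{15}} = 38544 - 7494 \cdot \frac{15}{336001} = 38544 - \frac{112410}{336001} = \frac{12950710134}{336001}$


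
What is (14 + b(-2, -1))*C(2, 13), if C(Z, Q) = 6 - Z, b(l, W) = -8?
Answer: 24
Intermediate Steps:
(14 + b(-2, -1))*C(2, 13) = (14 - 8)*(6 - 1*2) = 6*(6 - 2) = 6*4 = 24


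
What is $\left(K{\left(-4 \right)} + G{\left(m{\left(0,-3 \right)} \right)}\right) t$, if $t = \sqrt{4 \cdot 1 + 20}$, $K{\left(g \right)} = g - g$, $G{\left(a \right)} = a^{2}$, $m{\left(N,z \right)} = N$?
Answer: $0$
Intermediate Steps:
$K{\left(g \right)} = 0$
$t = 2 \sqrt{6}$ ($t = \sqrt{4 + 20} = \sqrt{24} = 2 \sqrt{6} \approx 4.899$)
$\left(K{\left(-4 \right)} + G{\left(m{\left(0,-3 \right)} \right)}\right) t = \left(0 + 0^{2}\right) 2 \sqrt{6} = \left(0 + 0\right) 2 \sqrt{6} = 0 \cdot 2 \sqrt{6} = 0$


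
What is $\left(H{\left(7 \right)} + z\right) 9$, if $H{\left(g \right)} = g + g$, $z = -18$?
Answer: $-36$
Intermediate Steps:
$H{\left(g \right)} = 2 g$
$\left(H{\left(7 \right)} + z\right) 9 = \left(2 \cdot 7 - 18\right) 9 = \left(14 - 18\right) 9 = \left(-4\right) 9 = -36$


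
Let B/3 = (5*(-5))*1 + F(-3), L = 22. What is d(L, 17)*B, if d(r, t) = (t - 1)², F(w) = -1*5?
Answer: -23040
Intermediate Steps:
F(w) = -5
d(r, t) = (-1 + t)²
B = -90 (B = 3*((5*(-5))*1 - 5) = 3*(-25*1 - 5) = 3*(-25 - 5) = 3*(-30) = -90)
d(L, 17)*B = (-1 + 17)²*(-90) = 16²*(-90) = 256*(-90) = -23040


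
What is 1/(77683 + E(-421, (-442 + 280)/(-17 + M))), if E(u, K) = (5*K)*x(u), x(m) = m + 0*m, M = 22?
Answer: 1/145885 ≈ 6.8547e-6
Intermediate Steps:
x(m) = m (x(m) = m + 0 = m)
E(u, K) = 5*K*u (E(u, K) = (5*K)*u = 5*K*u)
1/(77683 + E(-421, (-442 + 280)/(-17 + M))) = 1/(77683 + 5*((-442 + 280)/(-17 + 22))*(-421)) = 1/(77683 + 5*(-162/5)*(-421)) = 1/(77683 + 68202) = 1/145885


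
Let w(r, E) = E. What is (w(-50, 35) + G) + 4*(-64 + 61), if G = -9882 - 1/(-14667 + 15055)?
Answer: -3825293/388 ≈ -9859.0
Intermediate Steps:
G = -3834217/388 (G = -9882 - 1/388 = -3834217/388 ≈ -9882.0)
(w(-50, 35) + G) + 4*(-64 + 61) = (35 - 3834217/388) + 4*(-64 + 61) = -3820637/388 + 4*(-3) = -3820637/388 - 12 = -3825293/388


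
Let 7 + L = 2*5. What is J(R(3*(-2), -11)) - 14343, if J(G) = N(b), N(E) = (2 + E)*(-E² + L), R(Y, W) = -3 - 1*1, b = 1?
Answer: -14337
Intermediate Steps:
L = 3 (L = -7 + 2*5 = -7 + 10 = 3)
R(Y, W) = -4 (R(Y, W) = -3 - 1 = -4)
N(E) = (2 + E)*(3 - E²) (N(E) = (2 + E)*(-E² + 3) = (2 + E)*(3 - E²))
J(G) = 6 (J(G) = 6 - 1*1³ - 2*1² + 3*1 = 6 - 1*1 - 2*1 + 3 = 6 - 1 - 2 + 3 = 6)
J(R(3*(-2), -11)) - 14343 = 6 - 14343 = -14337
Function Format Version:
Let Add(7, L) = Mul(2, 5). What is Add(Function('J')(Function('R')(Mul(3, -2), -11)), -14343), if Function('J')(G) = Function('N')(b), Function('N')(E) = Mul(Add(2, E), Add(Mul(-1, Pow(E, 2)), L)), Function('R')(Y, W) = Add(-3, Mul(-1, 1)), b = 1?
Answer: -14337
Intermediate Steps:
L = 3 (L = Add(-7, Mul(2, 5)) = Add(-7, 10) = 3)
Function('R')(Y, W) = -4 (Function('R')(Y, W) = Add(-3, -1) = -4)
Function('N')(E) = Mul(Add(2, E), Add(3, Mul(-1, Pow(E, 2)))) (Function('N')(E) = Mul(Add(2, E), Add(Mul(-1, Pow(E, 2)), 3)) = Mul(Add(2, E), Add(3, Mul(-1, Pow(E, 2)))))
Function('J')(G) = 6 (Function('J')(G) = Add(6, Mul(-1, Pow(1, 3)), Mul(-2, Pow(1, 2)), Mul(3, 1)) = Add(6, Mul(-1, 1), Mul(-2, 1), 3) = Add(6, -1, -2, 3) = 6)
Add(Function('J')(Function('R')(Mul(3, -2), -11)), -14343) = Add(6, -14343) = -14337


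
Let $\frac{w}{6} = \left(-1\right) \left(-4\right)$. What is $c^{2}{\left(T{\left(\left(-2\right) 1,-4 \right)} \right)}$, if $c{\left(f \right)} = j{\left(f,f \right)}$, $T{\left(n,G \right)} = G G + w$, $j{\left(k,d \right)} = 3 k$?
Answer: $14400$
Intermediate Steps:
$w = 24$ ($w = 6 \left(\left(-1\right) \left(-4\right)\right) = 6 \cdot 4 = 24$)
$T{\left(n,G \right)} = 24 + G^{2}$ ($T{\left(n,G \right)} = G G + 24 = G^{2} + 24 = 24 + G^{2}$)
$c{\left(f \right)} = 3 f$
$c^{2}{\left(T{\left(\left(-2\right) 1,-4 \right)} \right)} = \left(3 \left(24 + \left(-4\right)^{2}\right)\right)^{2} = \left(3 \left(24 + 16\right)\right)^{2} = \left(3 \cdot 40\right)^{2} = 120^{2} = 14400$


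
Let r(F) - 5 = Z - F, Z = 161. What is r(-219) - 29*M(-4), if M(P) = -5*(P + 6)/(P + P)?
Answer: 1395/4 ≈ 348.75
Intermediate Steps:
M(P) = -5*(6 + P)/(2*P)
r(F) = 166 - F (r(F) = 5 + (161 - F) = 166 - F)
r(-219) - 29*M(-4) = (166 - 1*(-219)) - 29*(-5/2 - 15/(-4)) = (166 + 219) - 29*(-5/2 - 15*(-¼)) = 385 - 29*(-5/2 + 15/4) = 385 - 29*5/4 = 385 - 145/4 = 1395/4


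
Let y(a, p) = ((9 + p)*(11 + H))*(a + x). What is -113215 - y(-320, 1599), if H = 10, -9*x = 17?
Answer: 10756329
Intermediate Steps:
x = -17/9 (x = -⅑*17 = -17/9 ≈ -1.8889)
y(a, p) = (189 + 21*p)*(-17/9 + a) (y(a, p) = ((9 + p)*(11 + 10))*(a - 17/9) = ((9 + p)*21)*(-17/9 + a) = (189 + 21*p)*(-17/9 + a))
-113215 - y(-320, 1599) = -113215 - (-357 + 189*(-320) - 119/3*1599 + 21*(-320)*1599) = -113215 - (-357 - 60480 - 63427 - 10745280) = -113215 - 1*(-10869544) = -113215 + 10869544 = 10756329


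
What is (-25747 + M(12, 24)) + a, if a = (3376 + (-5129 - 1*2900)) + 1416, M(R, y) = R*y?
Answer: -28696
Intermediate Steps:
a = -3237 (a = (3376 + (-5129 - 2900)) + 1416 = (3376 - 8029) + 1416 = -4653 + 1416 = -3237)
(-25747 + M(12, 24)) + a = (-25747 + 12*24) - 3237 = (-25747 + 288) - 3237 = -25459 - 3237 = -28696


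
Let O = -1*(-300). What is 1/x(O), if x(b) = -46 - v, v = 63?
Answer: -1/109 ≈ -0.0091743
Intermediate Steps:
O = 300
x(b) = -109 (x(b) = -46 - 1*63 = -46 - 63 = -109)
1/x(O) = 1/(-109) = -1/109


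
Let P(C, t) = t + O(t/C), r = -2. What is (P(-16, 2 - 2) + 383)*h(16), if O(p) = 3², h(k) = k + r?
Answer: 5488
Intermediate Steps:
h(k) = -2 + k (h(k) = k - 2 = -2 + k)
O(p) = 9
P(C, t) = 9 + t (P(C, t) = t + 9 = 9 + t)
(P(-16, 2 - 2) + 383)*h(16) = ((9 + (2 - 2)) + 383)*(-2 + 16) = ((9 + 0) + 383)*14 = (9 + 383)*14 = 392*14 = 5488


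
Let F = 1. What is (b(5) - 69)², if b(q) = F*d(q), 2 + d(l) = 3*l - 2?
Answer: 3364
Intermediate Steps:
d(l) = -4 + 3*l (d(l) = -2 + (3*l - 2) = -2 + (-2 + 3*l) = -4 + 3*l)
b(q) = -4 + 3*q (b(q) = 1*(-4 + 3*q) = -4 + 3*q)
(b(5) - 69)² = ((-4 + 3*5) - 69)² = ((-4 + 15) - 69)² = (11 - 69)² = (-58)² = 3364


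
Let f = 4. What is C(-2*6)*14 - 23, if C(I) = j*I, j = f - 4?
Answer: -23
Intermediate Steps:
j = 0 (j = 4 - 4 = 0)
C(I) = 0 (C(I) = 0*I = 0)
C(-2*6)*14 - 23 = 0*14 - 23 = 0 - 23 = -23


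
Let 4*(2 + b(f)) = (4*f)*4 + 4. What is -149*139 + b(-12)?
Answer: -20760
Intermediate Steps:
b(f) = -1 + 4*f (b(f) = -2 + ((4*f)*4 + 4)/4 = -2 + (16*f + 4)/4 = -2 + (4 + 16*f)/4 = -2 + (1 + 4*f) = -1 + 4*f)
-149*139 + b(-12) = -149*139 + (-1 + 4*(-12)) = -20711 + (-1 - 48) = -20711 - 49 = -20760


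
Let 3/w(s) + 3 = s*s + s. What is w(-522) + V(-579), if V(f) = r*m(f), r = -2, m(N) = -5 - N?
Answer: -104069643/90653 ≈ -1148.0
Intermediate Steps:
w(s) = 3/(-3 + s + s²) (w(s) = 3/(-3 + (s*s + s)) = 3/(-3 + (s² + s)) = 3/(-3 + (s + s²)) = 3/(-3 + s + s²))
V(f) = 10 + 2*f (V(f) = -2*(-5 - f) = 10 + 2*f)
w(-522) + V(-579) = 3/(-3 - 522 + (-522)²) + (10 + 2*(-579)) = 3/(-3 - 522 + 272484) + (10 - 1158) = 3/271959 - 1148 = 3*(1/271959) - 1148 = 1/90653 - 1148 = -104069643/90653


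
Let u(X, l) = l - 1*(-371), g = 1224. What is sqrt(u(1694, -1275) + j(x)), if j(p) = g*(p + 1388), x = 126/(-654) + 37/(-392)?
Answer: sqrt(988323075947)/763 ≈ 1302.9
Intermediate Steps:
x = -12265/42728 (x = 126*(-1/654) + 37*(-1/392) = -21/109 - 37/392 = -12265/42728 ≈ -0.28705)
u(X, l) = 371 + l (u(X, l) = l + 371 = 371 + l)
j(p) = 1698912 + 1224*p (j(p) = 1224*(p + 1388) = 1224*(1388 + p) = 1698912 + 1224*p)
sqrt(u(1694, -1275) + j(x)) = sqrt((371 - 1275) + (1698912 + 1224*(-12265/42728))) = sqrt(-904 + (1698912 - 1876545/5341)) = sqrt(-904 + 9072012447/5341) = sqrt(9067184183/5341) = sqrt(988323075947)/763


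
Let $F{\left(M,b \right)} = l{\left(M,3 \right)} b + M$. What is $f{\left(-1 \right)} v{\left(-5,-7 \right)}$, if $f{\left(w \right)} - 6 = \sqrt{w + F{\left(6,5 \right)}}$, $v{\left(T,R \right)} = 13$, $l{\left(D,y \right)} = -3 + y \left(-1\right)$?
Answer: $78 + 65 i \approx 78.0 + 65.0 i$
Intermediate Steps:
$l{\left(D,y \right)} = -3 - y$
$F{\left(M,b \right)} = M - 6 b$ ($F{\left(M,b \right)} = \left(-3 - 3\right) b + M = - 6 b + M = M - 6 b$)
$f{\left(w \right)} = 6 + \sqrt{-24 + w}$ ($f{\left(w \right)} = 6 + \sqrt{w + \left(6 - 30\right)} = 6 + \sqrt{w - 24} = 6 + \sqrt{-24 + w}$)
$f{\left(-1 \right)} v{\left(-5,-7 \right)} = \left(6 + \sqrt{-24 - 1}\right) 13 = \left(6 + \sqrt{-25}\right) 13 = \left(6 + 5 i\right) 13 = 78 + 65 i$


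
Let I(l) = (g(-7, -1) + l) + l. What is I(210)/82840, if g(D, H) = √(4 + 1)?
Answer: 21/4142 + √5/82840 ≈ 0.0050970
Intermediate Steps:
g(D, H) = √5
I(l) = √5 + 2*l (I(l) = (√5 + l) + l = (l + √5) + l = √5 + 2*l)
I(210)/82840 = (√5 + 2*210)/82840 = (√5 + 420)*(1/82840) = (420 + √5)*(1/82840) = 21/4142 + √5/82840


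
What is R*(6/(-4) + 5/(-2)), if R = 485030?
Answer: -1940120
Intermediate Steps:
R*(6/(-4) + 5/(-2)) = 485030*(6/(-4) + 5/(-2)) = 485030*(6*(-¼) + 5*(-½)) = 485030*(-3/2 - 5/2) = 485030*(-4) = -1940120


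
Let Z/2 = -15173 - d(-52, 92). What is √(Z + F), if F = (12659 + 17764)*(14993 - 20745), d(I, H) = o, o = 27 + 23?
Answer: I*√175023542 ≈ 13230.0*I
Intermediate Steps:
o = 50
d(I, H) = 50
F = -174993096 (F = 30423*(-5752) = -174993096)
Z = -30446 (Z = 2*(-15173 - 1*50) = 2*(-15173 - 50) = 2*(-15223) = -30446)
√(Z + F) = √(-30446 - 174993096) = √(-175023542) = I*√175023542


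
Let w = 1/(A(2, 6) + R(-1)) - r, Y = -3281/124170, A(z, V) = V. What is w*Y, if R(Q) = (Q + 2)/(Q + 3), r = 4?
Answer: 16405/161421 ≈ 0.10163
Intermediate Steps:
R(Q) = (2 + Q)/(3 + Q)
Y = -3281/124170 (Y = -3281*1/124170 = -3281/124170 ≈ -0.026423)
w = -50/13 (w = 1/(6 + (2 - 1)/(3 - 1)) - 1*4 = 1/(6 + 1/2) - 4 = 1/(6 + (½)*1) - 4 = 1/(6 + ½) - 4 = 1/(13/2) - 4 = 2/13 - 4 = -50/13 ≈ -3.8462)
w*Y = -50/13*(-3281/124170) = 16405/161421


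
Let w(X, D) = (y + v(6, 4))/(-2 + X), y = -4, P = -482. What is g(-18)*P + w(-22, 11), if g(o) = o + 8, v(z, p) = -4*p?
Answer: 28925/6 ≈ 4820.8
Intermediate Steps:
w(X, D) = -20/(-2 + X) (w(X, D) = (-4 - 4*4)/(-2 + X) = (-4 - 16)/(-2 + X) = -20/(-2 + X))
g(o) = 8 + o
g(-18)*P + w(-22, 11) = (8 - 18)*(-482) - 20/(-2 - 22) = -10*(-482) - 20/(-24) = 4820 - 20*(-1/24) = 4820 + 5/6 = 28925/6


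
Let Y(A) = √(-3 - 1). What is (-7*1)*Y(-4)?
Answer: -14*I ≈ -14.0*I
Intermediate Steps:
Y(A) = 2*I (Y(A) = √(-4) = 2*I)
(-7*1)*Y(-4) = (-7*1)*(2*I) = -14*I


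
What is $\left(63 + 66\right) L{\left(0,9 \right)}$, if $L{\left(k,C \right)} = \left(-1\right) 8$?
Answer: $-1032$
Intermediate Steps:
$L{\left(k,C \right)} = -8$
$\left(63 + 66\right) L{\left(0,9 \right)} = \left(63 + 66\right) \left(-8\right) = 129 \left(-8\right) = -1032$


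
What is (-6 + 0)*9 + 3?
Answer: -51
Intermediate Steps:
(-6 + 0)*9 + 3 = -6*9 + 3 = -54 + 3 = -51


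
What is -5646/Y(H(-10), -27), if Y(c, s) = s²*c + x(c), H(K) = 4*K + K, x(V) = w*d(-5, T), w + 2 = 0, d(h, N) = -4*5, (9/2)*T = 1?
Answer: 2823/18205 ≈ 0.15507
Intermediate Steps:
T = 2/9 (T = (2/9)*1 = 2/9 ≈ 0.22222)
d(h, N) = -20
w = -2 (w = -2 + 0 = -2)
x(V) = 40 (x(V) = -2*(-20) = 40)
H(K) = 5*K
Y(c, s) = 40 + c*s² (Y(c, s) = s²*c + 40 = c*s² + 40 = 40 + c*s²)
-5646/Y(H(-10), -27) = -5646/(40 + (5*(-10))*(-27)²) = -5646/(40 - 50*729) = -5646/(40 - 36450) = -5646/(-36410) = -5646*(-1/36410) = 2823/18205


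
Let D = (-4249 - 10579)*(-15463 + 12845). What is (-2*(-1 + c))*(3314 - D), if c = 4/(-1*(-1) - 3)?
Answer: -232898340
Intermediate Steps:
c = -2 (c = 4/(1 - 3) = 4/(-2) = 4*(-1/2) = -2)
D = 38819704 (D = -14828*(-2618) = 38819704)
(-2*(-1 + c))*(3314 - D) = (-2*(-1 - 2))*(3314 - 1*38819704) = (-2*(-3))*(3314 - 38819704) = 6*(-38816390) = -232898340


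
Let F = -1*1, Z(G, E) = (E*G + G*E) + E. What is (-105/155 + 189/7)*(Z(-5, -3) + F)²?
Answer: 551616/31 ≈ 17794.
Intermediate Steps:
Z(G, E) = E + 2*E*G (Z(G, E) = (E*G + E*G) + E = 2*E*G + E = E + 2*E*G)
F = -1
(-105/155 + 189/7)*(Z(-5, -3) + F)² = (-105/155 + 189/7)*(-3*(1 + 2*(-5)) - 1)² = (-105*1/155 + 189*(⅐))*(-3*(1 - 10) - 1)² = (-21/31 + 27)*(-3*(-9) - 1)² = 816*(27 - 1)²/31 = (816/31)*26² = (816/31)*676 = 551616/31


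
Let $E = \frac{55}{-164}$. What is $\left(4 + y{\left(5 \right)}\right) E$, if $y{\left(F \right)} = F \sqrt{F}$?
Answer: $- \frac{55}{41} - \frac{275 \sqrt{5}}{164} \approx -5.091$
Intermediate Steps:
$y{\left(F \right)} = F^{\frac{3}{2}}$
$E = - \frac{55}{164}$ ($E = 55 \left(- \frac{1}{164}\right) = - \frac{55}{164} \approx -0.33537$)
$\left(4 + y{\left(5 \right)}\right) E = \left(4 + 5^{\frac{3}{2}}\right) \left(- \frac{55}{164}\right) = \left(4 + 5 \sqrt{5}\right) \left(- \frac{55}{164}\right) = - \frac{55}{41} - \frac{275 \sqrt{5}}{164}$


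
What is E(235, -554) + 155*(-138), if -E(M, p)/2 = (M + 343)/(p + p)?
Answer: -5924741/277 ≈ -21389.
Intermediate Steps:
E(M, p) = -(343 + M)/p (E(M, p) = -2*(M + 343)/(p + p) = -2*(343 + M)/(2*p) = -2*(343 + M)*1/(2*p) = -(343 + M)/p)
E(235, -554) + 155*(-138) = (-343 - 1*235)/(-554) + 155*(-138) = -(-343 - 235)/554 - 21390 = -1/554*(-578) - 21390 = 289/277 - 21390 = -5924741/277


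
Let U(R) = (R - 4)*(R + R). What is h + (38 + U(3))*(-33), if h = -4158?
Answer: -5214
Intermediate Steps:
U(R) = 2*R*(-4 + R) (U(R) = (-4 + R)*(2*R) = 2*R*(-4 + R))
h + (38 + U(3))*(-33) = -4158 + (38 + 2*3*(-4 + 3))*(-33) = -4158 + (38 + 2*3*(-1))*(-33) = -4158 + (38 - 6)*(-33) = -4158 + 32*(-33) = -4158 - 1056 = -5214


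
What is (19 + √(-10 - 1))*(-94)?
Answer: -1786 - 94*I*√11 ≈ -1786.0 - 311.76*I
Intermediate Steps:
(19 + √(-10 - 1))*(-94) = (19 + √(-11))*(-94) = (19 + I*√11)*(-94) = -1786 - 94*I*√11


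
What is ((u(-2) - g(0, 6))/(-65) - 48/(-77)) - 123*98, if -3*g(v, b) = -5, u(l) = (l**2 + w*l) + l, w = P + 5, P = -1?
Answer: -180979679/15015 ≈ -12053.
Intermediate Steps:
w = 4 (w = -1 + 5 = 4)
u(l) = l**2 + 5*l (u(l) = (l**2 + 4*l) + l = l**2 + 5*l)
g(v, b) = 5/3 (g(v, b) = -1/3*(-5) = 5/3)
((u(-2) - g(0, 6))/(-65) - 48/(-77)) - 123*98 = ((-2*(5 - 2) - 1*5/3)/(-65) - 48/(-77)) - 123*98 = ((-2*3 - 5/3)*(-1/65) - 48*(-1/77)) - 12054 = ((-6 - 5/3)*(-1/65) + 48/77) - 12054 = (-23/3*(-1/65) + 48/77) - 12054 = (23/195 + 48/77) - 12054 = 11131/15015 - 12054 = -180979679/15015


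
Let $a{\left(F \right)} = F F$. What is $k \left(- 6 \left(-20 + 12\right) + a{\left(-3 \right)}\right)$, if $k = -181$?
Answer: $-10317$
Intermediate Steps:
$a{\left(F \right)} = F^{2}$
$k \left(- 6 \left(-20 + 12\right) + a{\left(-3 \right)}\right) = - 181 \left(- 6 \left(-20 + 12\right) + \left(-3\right)^{2}\right) = - 181 \left(\left(-6\right) \left(-8\right) + 9\right) = - 181 \left(48 + 9\right) = \left(-181\right) 57 = -10317$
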